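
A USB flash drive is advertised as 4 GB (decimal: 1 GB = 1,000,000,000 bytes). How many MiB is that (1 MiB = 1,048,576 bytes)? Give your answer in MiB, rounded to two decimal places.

4 GB = 4 × 10^9 bytes = 4,000,000,000 bytes
1 MiB = 2^20 bytes = 1,048,576 bytes
4,000,000,000 / 1,048,576 = 3,814.70 MiB

3,814.70 MiB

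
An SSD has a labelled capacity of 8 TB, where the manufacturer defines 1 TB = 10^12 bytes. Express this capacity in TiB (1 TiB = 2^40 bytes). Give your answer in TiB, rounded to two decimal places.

8 TB = 8 × 10^12 bytes = 8,000,000,000,000 bytes
1 TiB = 2^40 bytes = 1,099,511,627,776 bytes
8,000,000,000,000 / 1,099,511,627,776 = 7.28 TiB

7.28 TiB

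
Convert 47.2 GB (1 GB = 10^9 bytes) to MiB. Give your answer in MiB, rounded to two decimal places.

45,013.43 MiB

47.2 GB = 47.2 × 10^9 bytes = 47,200,000,000 bytes
1 MiB = 2^20 bytes = 1,048,576 bytes
47,200,000,000 / 1,048,576 = 45,013.43 MiB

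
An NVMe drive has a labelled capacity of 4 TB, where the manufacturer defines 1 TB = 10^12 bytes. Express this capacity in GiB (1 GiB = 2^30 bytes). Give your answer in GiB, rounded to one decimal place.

4 TB × 1,000,000,000,000 bytes/TB = 4,000,000,000,000 bytes
1 GiB = 2^30 bytes = 1,073,741,824 bytes
4,000,000,000,000 / 1,073,741,824 = 3,725.3 GiB

3,725.3 GiB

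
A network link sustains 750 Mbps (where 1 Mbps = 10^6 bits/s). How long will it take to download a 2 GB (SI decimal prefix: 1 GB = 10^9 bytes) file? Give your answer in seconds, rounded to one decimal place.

2 GB = 2,000,000,000 bytes = 16,000,000,000 bits
750 Mbps = 750,000,000 bits/s
time = 16,000,000,000 / 750,000,000 = 21.3 s

21.3 seconds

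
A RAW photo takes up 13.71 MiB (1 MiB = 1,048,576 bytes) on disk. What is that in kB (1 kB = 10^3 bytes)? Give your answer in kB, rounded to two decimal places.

14,375.98 kB

13.71 MiB = 13.71 × 2^20 bytes = 14,375,976.96 bytes
1 kB = 1,000 bytes
14,375,976.96 / 1,000 = 14,375.98 kB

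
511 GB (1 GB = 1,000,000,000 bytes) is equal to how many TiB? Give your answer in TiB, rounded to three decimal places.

511 GB = 511 × 10^9 bytes = 511,000,000,000 bytes
1 TiB = 1,099,511,627,776 bytes
511,000,000,000 / 1,099,511,627,776 = 0.465 TiB

0.465 TiB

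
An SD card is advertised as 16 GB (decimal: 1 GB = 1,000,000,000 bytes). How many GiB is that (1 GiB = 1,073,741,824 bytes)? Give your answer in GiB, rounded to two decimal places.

16 GB × 1,000,000,000 bytes/GB = 16,000,000,000 bytes
1 GiB = 2^30 bytes = 1,073,741,824 bytes
16,000,000,000 / 1,073,741,824 = 14.90 GiB

14.90 GiB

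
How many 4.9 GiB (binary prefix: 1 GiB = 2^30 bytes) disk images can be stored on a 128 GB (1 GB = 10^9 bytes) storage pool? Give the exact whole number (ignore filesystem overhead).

24

Capacity: 128 GB = 128,000,000,000 bytes
Per item: 4.9 GiB = 5,261,334,937.6 bytes
⌊128,000,000,000 / 5,261,334,937.6⌋ = 24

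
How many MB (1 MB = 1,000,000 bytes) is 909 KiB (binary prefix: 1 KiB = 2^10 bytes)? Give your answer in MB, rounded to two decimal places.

0.93 MB

909 KiB = 909 × 2^10 bytes = 930,816 bytes
1 MB = 10^6 bytes = 1,000,000 bytes
930,816 / 1,000,000 = 0.93 MB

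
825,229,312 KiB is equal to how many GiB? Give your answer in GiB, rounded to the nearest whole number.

825,229,312 KiB = 825,229,312 × 2^10 bytes = 845,034,815,488 bytes
1 GiB = 1,073,741,824 bytes
845,034,815,488 / 1,073,741,824 = 787 GiB

787 GiB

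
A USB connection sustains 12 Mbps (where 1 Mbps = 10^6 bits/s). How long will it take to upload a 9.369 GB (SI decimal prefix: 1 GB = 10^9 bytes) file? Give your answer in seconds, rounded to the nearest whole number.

9.369 GB = 9,369,000,000 bytes = 74,952,000,000 bits
12 Mbps = 12,000,000 bits/s
time = 74,952,000,000 / 12,000,000 = 6,246 s

6,246 seconds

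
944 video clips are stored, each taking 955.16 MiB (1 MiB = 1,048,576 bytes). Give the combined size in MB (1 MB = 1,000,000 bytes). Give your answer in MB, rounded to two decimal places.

Total = 944 × 955.16 MiB = 901671.04 MiB
= 901671.04 × 1,048,576 bytes = 945,470,612,439.04 bytes
1 MB = 1,000,000 bytes
945,470,612,439.04 / 1,000,000 = 945,470.61 MB

945,470.61 MB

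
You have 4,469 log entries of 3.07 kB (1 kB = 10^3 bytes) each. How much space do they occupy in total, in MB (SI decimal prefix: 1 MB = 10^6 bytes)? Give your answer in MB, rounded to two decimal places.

13.72 MB

Total = 4,469 × 3.07 kB = 13719.83 kB
= 13719.83 × 1,000 bytes = 13,719,830 bytes
1 MB = 1,000,000 bytes
13,719,830 / 1,000,000 = 13.72 MB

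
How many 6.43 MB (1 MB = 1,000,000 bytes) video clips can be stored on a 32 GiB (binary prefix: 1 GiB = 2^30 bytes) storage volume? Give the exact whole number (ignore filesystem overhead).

Capacity: 32 GiB = 34,359,738,368 bytes
Per item: 6.43 MB = 6,430,000 bytes
⌊34,359,738,368 / 6,430,000⌋ = 5,343

5,343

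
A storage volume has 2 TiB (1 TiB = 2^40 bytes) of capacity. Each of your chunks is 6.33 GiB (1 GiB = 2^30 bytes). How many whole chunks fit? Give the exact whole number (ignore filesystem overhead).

Capacity: 2 TiB = 2,199,023,255,552 bytes
Per item: 6.33 GiB = 6,796,785,745.92 bytes
⌊2,199,023,255,552 / 6,796,785,745.92⌋ = 323

323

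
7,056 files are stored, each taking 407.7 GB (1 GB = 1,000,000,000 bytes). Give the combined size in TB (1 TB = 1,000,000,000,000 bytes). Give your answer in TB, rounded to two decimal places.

2,876.73 TB

Total = 7,056 × 407.7 GB = 2876731.2 GB
= 2876731.2 × 1,000,000,000 bytes = 2,876,731,200,000,000 bytes
1 TB = 1,000,000,000,000 bytes
2,876,731,200,000,000 / 1,000,000,000,000 = 2,876.73 TB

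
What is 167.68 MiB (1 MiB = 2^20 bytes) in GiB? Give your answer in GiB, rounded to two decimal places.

0.16 GiB

167.68 MiB = 167.68 × 2^20 bytes = 175,825,223.68 bytes
1 GiB = 2^30 bytes = 1,073,741,824 bytes
175,825,223.68 / 1,073,741,824 = 0.16 GiB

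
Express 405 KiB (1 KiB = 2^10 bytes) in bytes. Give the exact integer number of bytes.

405 × 1,024 = 414,720 bytes  (1 KiB = 2^10 bytes)

414,720 bytes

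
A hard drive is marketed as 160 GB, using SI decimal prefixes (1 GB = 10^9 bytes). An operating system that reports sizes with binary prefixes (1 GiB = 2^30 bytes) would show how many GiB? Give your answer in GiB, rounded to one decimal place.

160 GB = 160 × 10^9 bytes = 160,000,000,000 bytes
1 GiB = 2^30 bytes = 1,073,741,824 bytes
160,000,000,000 / 1,073,741,824 = 149.0 GiB

149.0 GiB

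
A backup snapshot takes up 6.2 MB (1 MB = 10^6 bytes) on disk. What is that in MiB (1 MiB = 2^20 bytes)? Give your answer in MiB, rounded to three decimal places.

6.2 MB × 1,000,000 bytes/MB = 6,200,000 bytes
1 MiB = 1,048,576 bytes
6,200,000 / 1,048,576 = 5.913 MiB

5.913 MiB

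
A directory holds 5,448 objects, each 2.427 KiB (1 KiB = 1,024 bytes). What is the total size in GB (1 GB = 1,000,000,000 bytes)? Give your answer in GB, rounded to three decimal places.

Total = 5,448 × 2.427 KiB = 13222.296 KiB
= 13222.296 × 1,024 bytes = 13,539,631.104 bytes
1 GB = 1,000,000,000 bytes
13,539,631.104 / 1,000,000,000 = 0.014 GB

0.014 GB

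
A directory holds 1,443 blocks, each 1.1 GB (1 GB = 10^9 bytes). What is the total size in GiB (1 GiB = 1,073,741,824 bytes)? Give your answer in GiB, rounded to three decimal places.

1,478.288 GiB

Total = 1,443 × 1.1 GB = 1587.3 GB
= 1587.3 × 1,000,000,000 bytes = 1,587,300,000,000 bytes
1 GiB = 1,073,741,824 bytes
1,587,300,000,000 / 1,073,741,824 = 1,478.288 GiB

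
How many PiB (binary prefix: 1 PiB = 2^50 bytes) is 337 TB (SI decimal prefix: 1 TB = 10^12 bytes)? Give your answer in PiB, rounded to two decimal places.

0.30 PiB

337 TB = 337 × 10^12 bytes = 337,000,000,000,000 bytes
1 PiB = 1,125,899,906,842,624 bytes
337,000,000,000,000 / 1,125,899,906,842,624 = 0.30 PiB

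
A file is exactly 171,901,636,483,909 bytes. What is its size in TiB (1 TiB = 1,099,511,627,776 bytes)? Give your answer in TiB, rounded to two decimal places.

171,901,636,483,909 bytes given.
1 TiB = 2^40 bytes = 1,099,511,627,776 bytes
171,901,636,483,909 / 1,099,511,627,776 = 156.34 TiB

156.34 TiB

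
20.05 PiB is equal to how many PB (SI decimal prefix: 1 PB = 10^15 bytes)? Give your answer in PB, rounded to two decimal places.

22.57 PB

20.05 PiB = 20.05 × 2^50 bytes = 22,574,293,132,194,611.2 bytes
1 PB = 10^15 bytes = 1,000,000,000,000,000 bytes
22,574,293,132,194,611.2 / 1,000,000,000,000,000 = 22.57 PB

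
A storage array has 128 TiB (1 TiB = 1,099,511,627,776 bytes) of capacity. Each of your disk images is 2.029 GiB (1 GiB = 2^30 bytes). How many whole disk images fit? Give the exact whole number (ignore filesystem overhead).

Capacity: 128 TiB = 140,737,488,355,328 bytes
Per item: 2.029 GiB = 2,178,622,160.896 bytes
⌊140,737,488,355,328 / 2,178,622,160.896⌋ = 64,599

64,599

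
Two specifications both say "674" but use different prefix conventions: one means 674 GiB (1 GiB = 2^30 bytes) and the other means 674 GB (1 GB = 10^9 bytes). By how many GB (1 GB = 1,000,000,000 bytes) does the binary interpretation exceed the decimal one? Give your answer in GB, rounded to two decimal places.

49.70 GB

674 GiB = 674 × 1,073,741,824 = 723,701,989,376 bytes
674 GB = 674 × 1,000,000,000 = 674,000,000,000 bytes
difference = 49,701,989,376 bytes
49,701,989,376 / 1,000,000,000 = 49.70 GB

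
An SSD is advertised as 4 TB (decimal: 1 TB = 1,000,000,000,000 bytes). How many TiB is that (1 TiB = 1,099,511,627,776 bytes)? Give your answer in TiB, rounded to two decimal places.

3.64 TiB

4 TB = 4 × 10^12 bytes = 4,000,000,000,000 bytes
1 TiB = 1,099,511,627,776 bytes
4,000,000,000,000 / 1,099,511,627,776 = 3.64 TiB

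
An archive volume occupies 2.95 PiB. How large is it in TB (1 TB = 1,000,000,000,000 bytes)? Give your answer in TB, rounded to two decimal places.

3,321.40 TB

2.95 PiB = 2.95 × 2^50 bytes = 3,321,404,725,185,740.8 bytes
1 TB = 1,000,000,000,000 bytes
3,321,404,725,185,740.8 / 1,000,000,000,000 = 3,321.40 TB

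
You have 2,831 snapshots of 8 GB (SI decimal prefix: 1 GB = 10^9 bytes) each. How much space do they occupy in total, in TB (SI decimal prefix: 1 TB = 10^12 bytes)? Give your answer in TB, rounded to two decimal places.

22.65 TB

Total = 2,831 × 8 GB = 22,648 GB
= 22,648 × 1,000,000,000 bytes = 22,648,000,000,000 bytes
1 TB = 1,000,000,000,000 bytes
22,648,000,000,000 / 1,000,000,000,000 = 22.65 TB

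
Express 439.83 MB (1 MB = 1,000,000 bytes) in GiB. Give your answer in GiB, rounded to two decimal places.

439.83 MB = 439.83 × 10^6 bytes = 439,830,000 bytes
1 GiB = 1,073,741,824 bytes
439,830,000 / 1,073,741,824 = 0.41 GiB

0.41 GiB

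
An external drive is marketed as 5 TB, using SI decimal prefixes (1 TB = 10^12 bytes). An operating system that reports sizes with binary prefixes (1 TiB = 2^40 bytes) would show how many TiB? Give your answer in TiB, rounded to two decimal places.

4.55 TiB

5 TB = 5 × 10^12 bytes = 5,000,000,000,000 bytes
1 TiB = 1,099,511,627,776 bytes
5,000,000,000,000 / 1,099,511,627,776 = 4.55 TiB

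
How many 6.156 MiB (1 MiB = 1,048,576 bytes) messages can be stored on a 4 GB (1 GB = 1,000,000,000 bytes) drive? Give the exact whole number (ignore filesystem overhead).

619

Capacity: 4 GB = 4,000,000,000 bytes
Per item: 6.156 MiB = 6,455,033.856 bytes
⌊4,000,000,000 / 6,455,033.856⌋ = 619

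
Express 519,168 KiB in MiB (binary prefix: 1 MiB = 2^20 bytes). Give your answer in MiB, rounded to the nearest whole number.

519,168 KiB = 519,168 × 2^10 bytes = 531,628,032 bytes
1 MiB = 2^20 bytes = 1,048,576 bytes
531,628,032 / 1,048,576 = 507 MiB

507 MiB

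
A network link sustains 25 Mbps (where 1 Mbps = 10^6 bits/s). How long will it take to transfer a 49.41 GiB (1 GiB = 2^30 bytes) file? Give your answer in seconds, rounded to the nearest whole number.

16,977 seconds

49.41 GiB = 53,053,583,523.84 bytes = 424,428,668,190.72 bits
25 Mbps = 25,000,000 bits/s
time = 424,428,668,190.72 / 25,000,000 = 16,977 s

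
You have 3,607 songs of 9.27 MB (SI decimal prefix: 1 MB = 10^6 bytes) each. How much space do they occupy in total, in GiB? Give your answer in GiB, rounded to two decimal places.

31.14 GiB

Total = 3,607 × 9.27 MB = 33436.89 MB
= 33436.89 × 1,000,000 bytes = 33,436,890,000 bytes
1 GiB = 1,073,741,824 bytes
33,436,890,000 / 1,073,741,824 = 31.14 GiB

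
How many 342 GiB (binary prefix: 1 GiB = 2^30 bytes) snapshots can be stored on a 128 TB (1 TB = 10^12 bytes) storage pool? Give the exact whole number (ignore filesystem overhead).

Capacity: 128 TB = 128,000,000,000,000 bytes
Per item: 342 GiB = 367,219,703,808 bytes
⌊128,000,000,000,000 / 367,219,703,808⌋ = 348

348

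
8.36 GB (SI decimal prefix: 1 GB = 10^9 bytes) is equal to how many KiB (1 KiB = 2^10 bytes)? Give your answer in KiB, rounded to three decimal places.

8.36 GB = 8.36 × 10^9 bytes = 8,360,000,000 bytes
1 KiB = 2^10 bytes = 1,024 bytes
8,360,000,000 / 1,024 = 8,164,062.500 KiB

8,164,062.500 KiB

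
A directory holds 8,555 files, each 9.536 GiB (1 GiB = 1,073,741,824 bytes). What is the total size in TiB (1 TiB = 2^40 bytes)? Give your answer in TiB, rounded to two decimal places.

Total = 8,555 × 9.536 GiB = 81580.48 GiB
= 81580.48 × 1,073,741,824 bytes = 87,596,373,397,995.52 bytes
1 TiB = 1,099,511,627,776 bytes
87,596,373,397,995.52 / 1,099,511,627,776 = 79.67 TiB

79.67 TiB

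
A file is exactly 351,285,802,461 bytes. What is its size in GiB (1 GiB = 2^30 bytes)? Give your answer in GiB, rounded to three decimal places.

351,285,802,461 bytes given.
1 GiB = 2^30 bytes = 1,073,741,824 bytes
351,285,802,461 / 1,073,741,824 = 327.160 GiB

327.160 GiB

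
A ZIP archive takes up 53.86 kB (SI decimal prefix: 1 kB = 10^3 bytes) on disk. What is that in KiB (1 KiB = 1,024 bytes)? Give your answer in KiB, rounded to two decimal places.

52.60 KiB

53.86 kB × 1,000 bytes/kB = 53,860 bytes
1 KiB = 1,024 bytes
53,860 / 1,024 = 52.60 KiB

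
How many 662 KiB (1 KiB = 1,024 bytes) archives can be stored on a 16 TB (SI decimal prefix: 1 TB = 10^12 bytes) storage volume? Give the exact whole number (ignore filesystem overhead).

Capacity: 16 TB = 16,000,000,000,000 bytes
Per item: 662 KiB = 677,888 bytes
⌊16,000,000,000,000 / 677,888⌋ = 23,602,719

23,602,719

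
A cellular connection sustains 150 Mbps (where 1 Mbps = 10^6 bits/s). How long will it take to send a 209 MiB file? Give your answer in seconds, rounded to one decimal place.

11.7 seconds

209 MiB = 219,152,384 bytes = 1,753,219,072 bits
150 Mbps = 150,000,000 bits/s
time = 1,753,219,072 / 150,000,000 = 11.7 s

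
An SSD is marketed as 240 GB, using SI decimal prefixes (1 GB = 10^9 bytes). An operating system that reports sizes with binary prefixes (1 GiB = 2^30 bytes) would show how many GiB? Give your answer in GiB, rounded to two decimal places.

240 GB × 1,000,000,000 bytes/GB = 240,000,000,000 bytes
1 GiB = 1,073,741,824 bytes
240,000,000,000 / 1,073,741,824 = 223.52 GiB

223.52 GiB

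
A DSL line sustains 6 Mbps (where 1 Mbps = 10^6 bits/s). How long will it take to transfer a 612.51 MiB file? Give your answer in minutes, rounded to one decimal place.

14.3 minutes

612.51 MiB = 642,263,285.76 bytes = 5,138,106,286.08 bits
6 Mbps = 6,000,000 bits/s
time = 5,138,106,286.08 / 6,000,000 = 856.35 s
856.35 s / 60 = 14.3 minutes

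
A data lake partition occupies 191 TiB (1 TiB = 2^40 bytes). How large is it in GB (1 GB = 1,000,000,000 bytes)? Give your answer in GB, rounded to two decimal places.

191 TiB × 1,099,511,627,776 bytes/TiB = 210,006,720,905,216 bytes
1 GB = 10^9 bytes = 1,000,000,000 bytes
210,006,720,905,216 / 1,000,000,000 = 210,006.72 GB

210,006.72 GB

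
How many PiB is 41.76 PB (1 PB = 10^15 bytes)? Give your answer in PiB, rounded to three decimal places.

37.090 PiB

41.76 PB = 41.76 × 10^15 bytes = 41,760,000,000,000,000 bytes
1 PiB = 2^50 bytes = 1,125,899,906,842,624 bytes
41,760,000,000,000,000 / 1,125,899,906,842,624 = 37.090 PiB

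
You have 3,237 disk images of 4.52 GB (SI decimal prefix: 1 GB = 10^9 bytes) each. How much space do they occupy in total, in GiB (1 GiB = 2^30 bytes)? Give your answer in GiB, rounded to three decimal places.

Total = 3,237 × 4.52 GB = 14631.24 GB
= 14631.24 × 1,000,000,000 bytes = 14,631,240,000,000 bytes
1 GiB = 1,073,741,824 bytes
14,631,240,000,000 / 1,073,741,824 = 13,626.404 GiB

13,626.404 GiB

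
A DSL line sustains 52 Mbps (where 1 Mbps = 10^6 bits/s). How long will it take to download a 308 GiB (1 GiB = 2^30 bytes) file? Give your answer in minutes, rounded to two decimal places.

847.98 minutes

308 GiB = 330,712,481,792 bytes = 2,645,699,854,336 bits
52 Mbps = 52,000,000 bits/s
time = 2,645,699,854,336 / 52,000,000 = 50,878.843 s
50,878.843 s / 60 = 847.98 minutes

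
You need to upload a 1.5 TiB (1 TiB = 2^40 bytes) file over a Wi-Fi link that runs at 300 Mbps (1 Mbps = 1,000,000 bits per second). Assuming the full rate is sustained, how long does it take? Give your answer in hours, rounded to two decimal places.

12.22 hours

1.5 TiB = 1,649,267,441,664 bytes = 13,194,139,533,312 bits
300 Mbps = 300,000,000 bits/s
time = 13,194,139,533,312 / 300,000,000 = 43,980.4651 s
43,980.4651 s / 3600 = 12.22 hours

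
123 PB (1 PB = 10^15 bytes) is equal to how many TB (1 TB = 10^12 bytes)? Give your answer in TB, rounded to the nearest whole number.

123 PB = 123 × 10^15 bytes = 123,000,000,000,000,000 bytes
1 TB = 1,000,000,000,000 bytes
123,000,000,000,000,000 / 1,000,000,000,000 = 123,000 TB

123,000 TB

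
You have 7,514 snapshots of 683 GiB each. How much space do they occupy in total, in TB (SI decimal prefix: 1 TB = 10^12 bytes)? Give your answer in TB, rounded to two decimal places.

5,510.51 TB

Total = 7,514 × 683 GiB = 5,132,062 GiB
= 5,132,062 × 1,073,741,824 bytes = 5,510,509,612,761,088 bytes
1 TB = 1,000,000,000,000 bytes
5,510,509,612,761,088 / 1,000,000,000,000 = 5,510.51 TB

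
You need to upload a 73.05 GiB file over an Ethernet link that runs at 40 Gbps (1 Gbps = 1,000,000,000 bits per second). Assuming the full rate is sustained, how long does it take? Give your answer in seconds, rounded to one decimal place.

15.7 seconds

73.05 GiB = 78,436,840,243.2 bytes = 627,494,721,945.6 bits
40 Gbps = 40,000,000,000 bits/s
time = 627,494,721,945.6 / 40,000,000,000 = 15.7 s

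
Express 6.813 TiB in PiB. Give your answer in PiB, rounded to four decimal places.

0.0067 PiB

6.813 TiB × 1,099,511,627,776 bytes/TiB = 7,490,972,720,037.888 bytes
1 PiB = 2^50 bytes = 1,125,899,906,842,624 bytes
7,490,972,720,037.888 / 1,125,899,906,842,624 = 0.0067 PiB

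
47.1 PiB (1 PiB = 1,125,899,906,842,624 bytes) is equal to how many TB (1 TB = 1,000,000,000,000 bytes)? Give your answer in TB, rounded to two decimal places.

53,029.89 TB

47.1 PiB = 47.1 × 2^50 bytes = 53,029,885,612,287,590.4 bytes
1 TB = 1,000,000,000,000 bytes
53,029,885,612,287,590.4 / 1,000,000,000,000 = 53,029.89 TB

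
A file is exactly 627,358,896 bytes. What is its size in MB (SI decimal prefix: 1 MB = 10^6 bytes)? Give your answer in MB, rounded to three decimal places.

627,358,896 bytes given.
1 MB = 10^6 bytes = 1,000,000 bytes
627,358,896 / 1,000,000 = 627.359 MB

627.359 MB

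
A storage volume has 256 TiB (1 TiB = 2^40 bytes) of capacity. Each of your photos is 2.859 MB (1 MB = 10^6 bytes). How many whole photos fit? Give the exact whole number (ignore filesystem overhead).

98,452,247

Capacity: 256 TiB = 281,474,976,710,656 bytes
Per item: 2.859 MB = 2,859,000 bytes
⌊281,474,976,710,656 / 2,859,000⌋ = 98,452,247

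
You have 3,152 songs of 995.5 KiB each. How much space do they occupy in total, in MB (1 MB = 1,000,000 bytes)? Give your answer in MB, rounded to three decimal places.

Total = 3,152 × 995.5 KiB = 3,137,816 KiB
= 3,137,816 × 1,024 bytes = 3,213,123,584 bytes
1 MB = 1,000,000 bytes
3,213,123,584 / 1,000,000 = 3,213.124 MB

3,213.124 MB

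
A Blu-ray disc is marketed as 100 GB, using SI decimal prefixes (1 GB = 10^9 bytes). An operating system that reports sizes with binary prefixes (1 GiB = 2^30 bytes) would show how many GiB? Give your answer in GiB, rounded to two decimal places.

100 GB = 100 × 10^9 bytes = 100,000,000,000 bytes
1 GiB = 2^30 bytes = 1,073,741,824 bytes
100,000,000,000 / 1,073,741,824 = 93.13 GiB

93.13 GiB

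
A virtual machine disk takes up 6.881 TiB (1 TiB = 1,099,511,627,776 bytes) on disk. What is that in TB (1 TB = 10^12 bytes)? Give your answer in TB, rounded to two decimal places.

7.57 TB

6.881 TiB × 1,099,511,627,776 bytes/TiB = 7,565,739,510,726.656 bytes
1 TB = 1,000,000,000,000 bytes
7,565,739,510,726.656 / 1,000,000,000,000 = 7.57 TB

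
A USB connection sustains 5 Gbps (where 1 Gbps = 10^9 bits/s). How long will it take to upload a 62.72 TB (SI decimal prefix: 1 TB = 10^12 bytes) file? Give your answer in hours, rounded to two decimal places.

27.88 hours

62.72 TB = 62,720,000,000,000 bytes = 501,760,000,000,000 bits
5 Gbps = 5,000,000,000 bits/s
time = 501,760,000,000,000 / 5,000,000,000 = 100,352.0000 s
100,352.0000 s / 3600 = 27.88 hours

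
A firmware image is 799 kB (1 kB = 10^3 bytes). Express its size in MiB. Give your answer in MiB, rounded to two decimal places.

0.76 MiB

799 kB = 799 × 10^3 bytes = 799,000 bytes
1 MiB = 1,048,576 bytes
799,000 / 1,048,576 = 0.76 MiB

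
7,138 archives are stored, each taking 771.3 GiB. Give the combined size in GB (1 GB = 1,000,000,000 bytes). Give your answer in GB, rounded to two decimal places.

5,911,527.92 GB

Total = 7,138 × 771.3 GiB = 5505539.4 GiB
= 5505539.4 × 1,073,741,824 bytes = 5,911,527,917,459,865.6 bytes
1 GB = 1,000,000,000 bytes
5,911,527,917,459,865.6 / 1,000,000,000 = 5,911,527.92 GB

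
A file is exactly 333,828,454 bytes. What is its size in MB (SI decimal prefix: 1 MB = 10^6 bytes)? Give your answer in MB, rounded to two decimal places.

333,828,454 bytes given.
1 MB = 1,000,000 bytes
333,828,454 / 1,000,000 = 333.83 MB

333.83 MB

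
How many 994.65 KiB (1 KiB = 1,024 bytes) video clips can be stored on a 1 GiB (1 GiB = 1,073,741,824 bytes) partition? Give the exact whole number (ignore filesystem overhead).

1,054

Capacity: 1 GiB = 1,073,741,824 bytes
Per item: 994.65 KiB = 1,018,521.6 bytes
⌊1,073,741,824 / 1,018,521.6⌋ = 1,054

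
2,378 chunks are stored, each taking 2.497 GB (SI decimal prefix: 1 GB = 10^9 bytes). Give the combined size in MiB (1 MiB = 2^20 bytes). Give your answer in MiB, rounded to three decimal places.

Total = 2,378 × 2.497 GB = 5937.866 GB
= 5937.866 × 1,000,000,000 bytes = 5,937,866,000,000 bytes
1 MiB = 1,048,576 bytes
5,937,866,000,000 / 1,048,576 = 5,662,790.298 MiB

5,662,790.298 MiB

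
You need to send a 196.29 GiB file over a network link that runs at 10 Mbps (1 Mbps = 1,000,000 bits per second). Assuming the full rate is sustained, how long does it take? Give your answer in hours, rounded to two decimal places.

196.29 GiB = 210,764,782,632.96 bytes = 1,686,118,261,063.68 bits
10 Mbps = 10,000,000 bits/s
time = 1,686,118,261,063.68 / 10,000,000 = 168,611.8261 s
168,611.8261 s / 3600 = 46.84 hours

46.84 hours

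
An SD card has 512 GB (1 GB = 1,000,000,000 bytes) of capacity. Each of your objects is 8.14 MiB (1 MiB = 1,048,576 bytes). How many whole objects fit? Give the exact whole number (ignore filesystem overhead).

59,985

Capacity: 512 GB = 512,000,000,000 bytes
Per item: 8.14 MiB = 8,535,408.64 bytes
⌊512,000,000,000 / 8,535,408.64⌋ = 59,985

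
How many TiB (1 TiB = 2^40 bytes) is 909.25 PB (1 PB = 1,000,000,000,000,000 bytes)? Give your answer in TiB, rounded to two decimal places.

909.25 PB = 909.25 × 10^15 bytes = 909,250,000,000,000,000 bytes
1 TiB = 2^40 bytes = 1,099,511,627,776 bytes
909,250,000,000,000,000 / 1,099,511,627,776 = 826,958.06 TiB

826,958.06 TiB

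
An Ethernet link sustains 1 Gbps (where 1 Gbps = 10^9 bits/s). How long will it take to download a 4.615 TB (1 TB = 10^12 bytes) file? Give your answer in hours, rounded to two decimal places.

10.26 hours

4.615 TB = 4,615,000,000,000 bytes = 36,920,000,000,000 bits
1 Gbps = 1,000,000,000 bits/s
time = 36,920,000,000,000 / 1,000,000,000 = 36,920.0000 s
36,920.0000 s / 3600 = 10.26 hours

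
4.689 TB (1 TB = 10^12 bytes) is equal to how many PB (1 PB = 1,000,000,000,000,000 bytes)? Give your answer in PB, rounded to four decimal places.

0.0047 PB

4.689 TB × 1,000,000,000,000 bytes/TB = 4,689,000,000,000 bytes
1 PB = 10^15 bytes = 1,000,000,000,000,000 bytes
4,689,000,000,000 / 1,000,000,000,000,000 = 0.0047 PB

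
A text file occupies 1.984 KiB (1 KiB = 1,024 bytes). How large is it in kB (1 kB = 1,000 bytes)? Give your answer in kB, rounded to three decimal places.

1.984 KiB = 1.984 × 2^10 bytes = 2,031.616 bytes
1 kB = 10^3 bytes = 1,000 bytes
2,031.616 / 1,000 = 2.032 kB

2.032 kB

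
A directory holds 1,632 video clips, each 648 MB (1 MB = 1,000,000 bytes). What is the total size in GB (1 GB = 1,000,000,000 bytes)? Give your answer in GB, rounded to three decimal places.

Total = 1,632 × 648 MB = 1,057,536 MB
= 1,057,536 × 1,000,000 bytes = 1,057,536,000,000 bytes
1 GB = 1,000,000,000 bytes
1,057,536,000,000 / 1,000,000,000 = 1,057.536 GB

1,057.536 GB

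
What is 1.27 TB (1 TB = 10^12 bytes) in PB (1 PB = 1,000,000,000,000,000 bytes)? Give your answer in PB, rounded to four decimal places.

1.27 TB = 1.27 × 10^12 bytes = 1,270,000,000,000 bytes
1 PB = 1,000,000,000,000,000 bytes
1,270,000,000,000 / 1,000,000,000,000,000 = 0.0013 PB

0.0013 PB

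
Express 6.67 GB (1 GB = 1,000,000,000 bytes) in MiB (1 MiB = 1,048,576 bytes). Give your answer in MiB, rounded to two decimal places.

6.67 GB × 1,000,000,000 bytes/GB = 6,670,000,000 bytes
1 MiB = 2^20 bytes = 1,048,576 bytes
6,670,000,000 / 1,048,576 = 6,361.01 MiB

6,361.01 MiB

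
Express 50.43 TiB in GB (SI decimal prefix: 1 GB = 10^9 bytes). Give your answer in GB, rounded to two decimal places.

50.43 TiB × 1,099,511,627,776 bytes/TiB = 55,448,371,388,743.68 bytes
1 GB = 1,000,000,000 bytes
55,448,371,388,743.68 / 1,000,000,000 = 55,448.37 GB

55,448.37 GB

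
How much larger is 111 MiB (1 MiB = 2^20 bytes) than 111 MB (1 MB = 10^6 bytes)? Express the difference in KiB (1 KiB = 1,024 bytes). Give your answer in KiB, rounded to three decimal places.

111 MiB = 111 × 1,048,576 = 116,391,936 bytes
111 MB = 111 × 1,000,000 = 111,000,000 bytes
difference = 5,391,936 bytes
5,391,936 / 1,024 = 5,265.563 KiB

5,265.563 KiB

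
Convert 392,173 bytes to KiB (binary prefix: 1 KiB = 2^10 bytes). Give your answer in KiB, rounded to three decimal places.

392,173 bytes given.
1 KiB = 1,024 bytes
392,173 / 1,024 = 382.981 KiB

382.981 KiB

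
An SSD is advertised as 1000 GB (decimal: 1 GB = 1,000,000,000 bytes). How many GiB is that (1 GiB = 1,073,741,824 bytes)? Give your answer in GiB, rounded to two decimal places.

931.32 GiB

1000 GB × 1,000,000,000 bytes/GB = 1,000,000,000,000 bytes
1 GiB = 2^30 bytes = 1,073,741,824 bytes
1,000,000,000,000 / 1,073,741,824 = 931.32 GiB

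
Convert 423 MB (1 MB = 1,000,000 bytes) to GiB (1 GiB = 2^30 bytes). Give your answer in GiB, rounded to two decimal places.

423 MB × 1,000,000 bytes/MB = 423,000,000 bytes
1 GiB = 2^30 bytes = 1,073,741,824 bytes
423,000,000 / 1,073,741,824 = 0.39 GiB

0.39 GiB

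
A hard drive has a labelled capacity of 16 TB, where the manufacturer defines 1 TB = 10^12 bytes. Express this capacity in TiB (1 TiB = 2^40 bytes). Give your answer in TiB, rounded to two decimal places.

16 TB × 1,000,000,000,000 bytes/TB = 16,000,000,000,000 bytes
1 TiB = 2^40 bytes = 1,099,511,627,776 bytes
16,000,000,000,000 / 1,099,511,627,776 = 14.55 TiB

14.55 TiB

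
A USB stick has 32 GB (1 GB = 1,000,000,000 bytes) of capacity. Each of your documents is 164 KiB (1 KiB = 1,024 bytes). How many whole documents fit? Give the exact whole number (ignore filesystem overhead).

Capacity: 32 GB = 32,000,000,000 bytes
Per item: 164 KiB = 167,936 bytes
⌊32,000,000,000 / 167,936⌋ = 190,548

190,548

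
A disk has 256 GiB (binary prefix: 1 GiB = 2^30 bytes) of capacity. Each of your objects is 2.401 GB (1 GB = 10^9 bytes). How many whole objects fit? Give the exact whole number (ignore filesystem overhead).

114

Capacity: 256 GiB = 274,877,906,944 bytes
Per item: 2.401 GB = 2,401,000,000 bytes
⌊274,877,906,944 / 2,401,000,000⌋ = 114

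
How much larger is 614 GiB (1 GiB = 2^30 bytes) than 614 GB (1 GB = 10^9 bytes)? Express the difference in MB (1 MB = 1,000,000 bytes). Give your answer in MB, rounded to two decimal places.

45,277.48 MB

614 GiB = 614 × 1,073,741,824 = 659,277,479,936 bytes
614 GB = 614 × 1,000,000,000 = 614,000,000,000 bytes
difference = 45,277,479,936 bytes
45,277,479,936 / 1,000,000 = 45,277.48 MB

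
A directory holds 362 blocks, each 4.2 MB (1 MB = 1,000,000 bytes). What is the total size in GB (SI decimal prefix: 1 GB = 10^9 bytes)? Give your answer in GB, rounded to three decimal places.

1.520 GB

Total = 362 × 4.2 MB = 1520.4 MB
= 1520.4 × 1,000,000 bytes = 1,520,400,000 bytes
1 GB = 1,000,000,000 bytes
1,520,400,000 / 1,000,000,000 = 1.520 GB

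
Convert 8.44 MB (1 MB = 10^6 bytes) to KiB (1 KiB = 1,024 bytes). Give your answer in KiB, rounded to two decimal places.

8,242.19 KiB

8.44 MB = 8.44 × 10^6 bytes = 8,440,000 bytes
1 KiB = 2^10 bytes = 1,024 bytes
8,440,000 / 1,024 = 8,242.19 KiB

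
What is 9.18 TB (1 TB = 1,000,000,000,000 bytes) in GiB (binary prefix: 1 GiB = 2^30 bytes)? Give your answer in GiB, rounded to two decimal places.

8,549.54 GiB

9.18 TB = 9.18 × 10^12 bytes = 9,180,000,000,000 bytes
1 GiB = 2^30 bytes = 1,073,741,824 bytes
9,180,000,000,000 / 1,073,741,824 = 8,549.54 GiB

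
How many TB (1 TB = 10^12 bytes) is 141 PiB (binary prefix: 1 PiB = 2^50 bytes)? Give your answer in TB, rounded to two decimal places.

158,751.89 TB

141 PiB = 141 × 2^50 bytes = 158,751,886,864,809,984 bytes
1 TB = 10^12 bytes = 1,000,000,000,000 bytes
158,751,886,864,809,984 / 1,000,000,000,000 = 158,751.89 TB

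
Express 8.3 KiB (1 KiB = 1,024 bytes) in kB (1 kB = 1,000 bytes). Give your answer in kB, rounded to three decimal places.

8.499 kB

8.3 KiB = 8.3 × 2^10 bytes = 8,499.2 bytes
1 kB = 10^3 bytes = 1,000 bytes
8,499.2 / 1,000 = 8.499 kB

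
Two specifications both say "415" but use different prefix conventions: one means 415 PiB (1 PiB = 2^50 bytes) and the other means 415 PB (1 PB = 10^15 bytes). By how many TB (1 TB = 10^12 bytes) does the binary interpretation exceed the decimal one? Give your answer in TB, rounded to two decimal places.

415 PiB = 415 × 1,125,899,906,842,624 = 467,248,461,339,688,960 bytes
415 PB = 415 × 1,000,000,000,000,000 = 415,000,000,000,000,000 bytes
difference = 52,248,461,339,688,960 bytes
52,248,461,339,688,960 / 1,000,000,000,000 = 52,248.46 TB

52,248.46 TB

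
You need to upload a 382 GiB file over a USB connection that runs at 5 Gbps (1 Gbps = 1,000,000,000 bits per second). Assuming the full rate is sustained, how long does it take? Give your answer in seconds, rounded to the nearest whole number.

656 seconds

382 GiB = 410,169,376,768 bytes = 3,281,355,014,144 bits
5 Gbps = 5,000,000,000 bits/s
time = 3,281,355,014,144 / 5,000,000,000 = 656 s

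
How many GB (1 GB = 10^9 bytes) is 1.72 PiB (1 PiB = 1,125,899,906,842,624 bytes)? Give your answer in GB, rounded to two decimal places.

1,936,547.84 GB

1.72 PiB × 1,125,899,906,842,624 bytes/PiB = 1,936,547,839,769,313.28 bytes
1 GB = 10^9 bytes = 1,000,000,000 bytes
1,936,547,839,769,313.28 / 1,000,000,000 = 1,936,547.84 GB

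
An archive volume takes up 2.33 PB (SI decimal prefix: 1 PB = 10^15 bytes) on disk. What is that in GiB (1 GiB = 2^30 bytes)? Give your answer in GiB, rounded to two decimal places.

2.33 PB = 2.33 × 10^15 bytes = 2,330,000,000,000,000 bytes
1 GiB = 2^30 bytes = 1,073,741,824 bytes
2,330,000,000,000,000 / 1,073,741,824 = 2,169,981.60 GiB

2,169,981.60 GiB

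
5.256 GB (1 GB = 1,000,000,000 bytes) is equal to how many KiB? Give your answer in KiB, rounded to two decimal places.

5,132,812.50 KiB

5.256 GB × 1,000,000,000 bytes/GB = 5,256,000,000 bytes
1 KiB = 2^10 bytes = 1,024 bytes
5,256,000,000 / 1,024 = 5,132,812.50 KiB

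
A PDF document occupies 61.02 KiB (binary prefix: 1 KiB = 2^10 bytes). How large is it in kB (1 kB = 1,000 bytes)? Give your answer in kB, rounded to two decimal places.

61.02 KiB = 61.02 × 2^10 bytes = 62,484.48 bytes
1 kB = 10^3 bytes = 1,000 bytes
62,484.48 / 1,000 = 62.48 kB

62.48 kB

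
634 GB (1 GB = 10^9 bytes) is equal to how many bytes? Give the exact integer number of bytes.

634 × 1,000,000,000 = 634,000,000,000 bytes  (1 GB = 10^9 bytes)

634,000,000,000 bytes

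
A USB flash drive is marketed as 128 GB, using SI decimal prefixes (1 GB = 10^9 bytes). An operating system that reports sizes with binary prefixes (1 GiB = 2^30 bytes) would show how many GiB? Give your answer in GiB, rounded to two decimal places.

128 GB × 1,000,000,000 bytes/GB = 128,000,000,000 bytes
1 GiB = 1,073,741,824 bytes
128,000,000,000 / 1,073,741,824 = 119.21 GiB

119.21 GiB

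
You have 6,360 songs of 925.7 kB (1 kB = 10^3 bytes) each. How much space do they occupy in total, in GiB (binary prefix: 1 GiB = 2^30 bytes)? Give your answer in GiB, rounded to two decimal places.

5.48 GiB

Total = 6,360 × 925.7 kB = 5,887,452 kB
= 5,887,452 × 1,000 bytes = 5,887,452,000 bytes
1 GiB = 1,073,741,824 bytes
5,887,452,000 / 1,073,741,824 = 5.48 GiB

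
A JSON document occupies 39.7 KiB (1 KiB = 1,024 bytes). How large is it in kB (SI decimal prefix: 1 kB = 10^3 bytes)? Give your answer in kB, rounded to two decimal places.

40.65 kB

39.7 KiB = 39.7 × 2^10 bytes = 40,652.8 bytes
1 kB = 10^3 bytes = 1,000 bytes
40,652.8 / 1,000 = 40.65 kB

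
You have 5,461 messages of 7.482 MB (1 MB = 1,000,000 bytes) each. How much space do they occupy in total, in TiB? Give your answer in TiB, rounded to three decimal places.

0.037 TiB

Total = 5,461 × 7.482 MB = 40859.202 MB
= 40859.202 × 1,000,000 bytes = 40,859,202,000 bytes
1 TiB = 1,099,511,627,776 bytes
40,859,202,000 / 1,099,511,627,776 = 0.037 TiB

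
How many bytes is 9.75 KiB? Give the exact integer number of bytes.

9.75 × 1,024 = 9,984 bytes  (1 KiB = 2^10 bytes)

9,984 bytes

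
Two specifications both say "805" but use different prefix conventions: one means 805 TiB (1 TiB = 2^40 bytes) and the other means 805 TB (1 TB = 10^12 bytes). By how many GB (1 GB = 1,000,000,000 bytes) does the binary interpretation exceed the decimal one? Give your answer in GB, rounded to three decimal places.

805 TiB = 805 × 1,099,511,627,776 = 885,106,860,359,680 bytes
805 TB = 805 × 1,000,000,000,000 = 805,000,000,000,000 bytes
difference = 80,106,860,359,680 bytes
80,106,860,359,680 / 1,000,000,000 = 80,106.860 GB

80,106.860 GB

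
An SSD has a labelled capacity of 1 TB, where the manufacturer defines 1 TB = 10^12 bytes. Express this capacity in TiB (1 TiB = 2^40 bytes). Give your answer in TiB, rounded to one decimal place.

0.9 TiB

1 TB = 1 × 10^12 bytes = 1,000,000,000,000 bytes
1 TiB = 2^40 bytes = 1,099,511,627,776 bytes
1,000,000,000,000 / 1,099,511,627,776 = 0.9 TiB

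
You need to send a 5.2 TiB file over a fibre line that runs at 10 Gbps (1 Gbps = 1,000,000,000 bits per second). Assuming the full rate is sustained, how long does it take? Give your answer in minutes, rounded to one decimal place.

76.2 minutes

5.2 TiB = 5,717,460,464,435.2 bytes = 45,739,683,715,481.6 bits
10 Gbps = 10,000,000,000 bits/s
time = 45,739,683,715,481.6 / 10,000,000,000 = 4,573.97 s
4,573.97 s / 60 = 76.2 minutes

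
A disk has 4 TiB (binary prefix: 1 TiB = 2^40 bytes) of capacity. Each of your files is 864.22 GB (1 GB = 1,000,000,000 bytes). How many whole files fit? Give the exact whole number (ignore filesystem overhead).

Capacity: 4 TiB = 4,398,046,511,104 bytes
Per item: 864.22 GB = 864,220,000,000 bytes
⌊4,398,046,511,104 / 864,220,000,000⌋ = 5

5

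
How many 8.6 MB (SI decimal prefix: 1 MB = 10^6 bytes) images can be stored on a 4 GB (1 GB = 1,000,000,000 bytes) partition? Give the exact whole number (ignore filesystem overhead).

465

Capacity: 4 GB = 4,000,000,000 bytes
Per item: 8.6 MB = 8,600,000 bytes
⌊4,000,000,000 / 8,600,000⌋ = 465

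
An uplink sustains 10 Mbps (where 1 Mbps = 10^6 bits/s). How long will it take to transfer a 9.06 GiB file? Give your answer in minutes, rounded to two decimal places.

129.71 minutes

9.06 GiB = 9,728,100,925.44 bytes = 77,824,807,403.52 bits
10 Mbps = 10,000,000 bits/s
time = 77,824,807,403.52 / 10,000,000 = 7,782.481 s
7,782.481 s / 60 = 129.71 minutes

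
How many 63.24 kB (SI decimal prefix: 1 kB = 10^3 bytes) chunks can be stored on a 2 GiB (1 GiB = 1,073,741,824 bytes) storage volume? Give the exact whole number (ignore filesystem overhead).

Capacity: 2 GiB = 2,147,483,648 bytes
Per item: 63.24 kB = 63,240 bytes
⌊2,147,483,648 / 63,240⌋ = 33,957

33,957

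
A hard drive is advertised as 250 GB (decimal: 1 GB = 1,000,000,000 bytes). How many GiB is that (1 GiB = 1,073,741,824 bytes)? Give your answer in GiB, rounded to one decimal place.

232.8 GiB

250 GB = 250 × 10^9 bytes = 250,000,000,000 bytes
1 GiB = 2^30 bytes = 1,073,741,824 bytes
250,000,000,000 / 1,073,741,824 = 232.8 GiB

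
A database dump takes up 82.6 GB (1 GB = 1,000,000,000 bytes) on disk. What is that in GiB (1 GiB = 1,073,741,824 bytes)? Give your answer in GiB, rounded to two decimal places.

76.93 GiB

82.6 GB × 1,000,000,000 bytes/GB = 82,600,000,000 bytes
1 GiB = 2^30 bytes = 1,073,741,824 bytes
82,600,000,000 / 1,073,741,824 = 76.93 GiB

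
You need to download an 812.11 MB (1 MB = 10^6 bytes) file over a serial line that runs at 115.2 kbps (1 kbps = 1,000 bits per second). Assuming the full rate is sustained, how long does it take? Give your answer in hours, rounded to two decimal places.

812.11 MB = 812,110,000 bytes = 6,496,880,000 bits
115.2 kbps = 115,200 bits/s
time = 6,496,880,000 / 115,200 = 56,396.5278 s
56,396.5278 s / 3600 = 15.67 hours

15.67 hours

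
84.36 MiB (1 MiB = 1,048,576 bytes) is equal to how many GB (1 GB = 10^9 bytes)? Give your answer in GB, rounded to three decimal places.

84.36 MiB = 84.36 × 2^20 bytes = 88,457,871.36 bytes
1 GB = 10^9 bytes = 1,000,000,000 bytes
88,457,871.36 / 1,000,000,000 = 0.088 GB

0.088 GB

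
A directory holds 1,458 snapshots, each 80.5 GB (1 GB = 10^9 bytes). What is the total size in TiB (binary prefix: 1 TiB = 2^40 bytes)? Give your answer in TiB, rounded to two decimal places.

106.75 TiB

Total = 1,458 × 80.5 GB = 117,369 GB
= 117,369 × 1,000,000,000 bytes = 117,369,000,000,000 bytes
1 TiB = 1,099,511,627,776 bytes
117,369,000,000,000 / 1,099,511,627,776 = 106.75 TiB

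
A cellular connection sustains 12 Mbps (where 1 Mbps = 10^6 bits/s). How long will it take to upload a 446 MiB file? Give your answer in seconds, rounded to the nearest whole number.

446 MiB = 467,664,896 bytes = 3,741,319,168 bits
12 Mbps = 12,000,000 bits/s
time = 3,741,319,168 / 12,000,000 = 312 s

312 seconds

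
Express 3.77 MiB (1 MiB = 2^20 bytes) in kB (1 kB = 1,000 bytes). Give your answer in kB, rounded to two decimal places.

3.77 MiB = 3.77 × 2^20 bytes = 3,953,131.52 bytes
1 kB = 10^3 bytes = 1,000 bytes
3,953,131.52 / 1,000 = 3,953.13 kB

3,953.13 kB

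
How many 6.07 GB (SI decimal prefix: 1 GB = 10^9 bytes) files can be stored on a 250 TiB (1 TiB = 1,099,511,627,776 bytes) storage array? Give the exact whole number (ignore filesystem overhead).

45,284

Capacity: 250 TiB = 274,877,906,944,000 bytes
Per item: 6.07 GB = 6,070,000,000 bytes
⌊274,877,906,944,000 / 6,070,000,000⌋ = 45,284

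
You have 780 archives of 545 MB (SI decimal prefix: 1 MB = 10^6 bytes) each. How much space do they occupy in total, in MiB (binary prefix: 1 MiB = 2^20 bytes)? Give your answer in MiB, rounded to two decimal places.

405,406.95 MiB

Total = 780 × 545 MB = 425,100 MB
= 425,100 × 1,000,000 bytes = 425,100,000,000 bytes
1 MiB = 1,048,576 bytes
425,100,000,000 / 1,048,576 = 405,406.95 MiB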